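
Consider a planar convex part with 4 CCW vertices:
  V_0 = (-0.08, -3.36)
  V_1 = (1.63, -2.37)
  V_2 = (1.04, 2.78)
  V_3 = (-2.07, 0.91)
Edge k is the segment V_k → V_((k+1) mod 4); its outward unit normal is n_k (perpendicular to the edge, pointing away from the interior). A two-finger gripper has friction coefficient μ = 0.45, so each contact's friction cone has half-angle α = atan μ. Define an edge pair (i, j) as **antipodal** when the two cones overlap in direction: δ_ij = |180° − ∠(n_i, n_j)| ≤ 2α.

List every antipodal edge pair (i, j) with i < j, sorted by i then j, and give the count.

count = 2; pairs: (0,2), (1,3)

α = atan 0.45 = 24.23°;  2α = 48.46°
n_0 = (+0.5010, -0.8654)
n_1 = (+0.9935, +0.1138)
n_2 = (-0.5153, +0.8570)
n_3 = (-0.9064, -0.4224)
  (0,1): δ = 113.53°  ·
  (0,2): δ = 0.95°  ✓
  (0,3): δ = 84.92°  ·
  (1,2): δ = 65.52°  ·
  (1,3): δ = 18.45°  ✓
  (2,3): δ = 96.03°  ·
antipodal pairs: 2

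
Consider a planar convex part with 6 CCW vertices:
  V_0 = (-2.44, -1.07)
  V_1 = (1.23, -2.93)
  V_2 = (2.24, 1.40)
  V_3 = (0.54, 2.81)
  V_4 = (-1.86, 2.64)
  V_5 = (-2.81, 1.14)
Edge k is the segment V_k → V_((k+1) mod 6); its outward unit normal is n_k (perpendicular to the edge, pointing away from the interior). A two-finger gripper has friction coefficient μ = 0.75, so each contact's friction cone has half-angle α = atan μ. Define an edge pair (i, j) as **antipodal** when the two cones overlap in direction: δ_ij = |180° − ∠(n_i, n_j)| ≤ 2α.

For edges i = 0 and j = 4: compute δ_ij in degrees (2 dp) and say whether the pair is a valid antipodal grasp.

α = atan 0.75 = 36.87°;  2α = 73.74°
edge 0: e_0 = (+3.67, -1.86);  n_0 = (-0.4521, -0.8920)
edge 4: e_4 = (-0.95, -1.50);  n_4 = (-0.8448, +0.5351)
∠(n_0, n_4) = 95.47°
δ = |180° − 95.47°| = 84.53°
84.53° > 2α = 73.74°  →  invalid

δ = 84.53°, invalid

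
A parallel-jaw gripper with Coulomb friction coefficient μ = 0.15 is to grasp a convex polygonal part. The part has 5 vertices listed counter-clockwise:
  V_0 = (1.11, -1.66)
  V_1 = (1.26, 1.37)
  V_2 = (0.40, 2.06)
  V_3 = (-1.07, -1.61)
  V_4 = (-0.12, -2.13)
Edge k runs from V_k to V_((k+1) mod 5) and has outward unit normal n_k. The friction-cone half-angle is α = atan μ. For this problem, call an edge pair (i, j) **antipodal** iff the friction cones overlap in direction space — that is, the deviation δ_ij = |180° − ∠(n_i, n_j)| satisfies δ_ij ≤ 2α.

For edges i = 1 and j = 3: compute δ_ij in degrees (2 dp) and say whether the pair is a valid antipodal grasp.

α = atan 0.15 = 8.53°;  2α = 17.06°
edge 1: e_1 = (-0.86, +0.69);  n_1 = (+0.6258, +0.7800)
edge 3: e_3 = (+0.95, -0.52);  n_3 = (-0.4801, -0.8772)
∠(n_1, n_3) = 169.95°
δ = |180° − 169.95°| = 10.05°
10.05° ≤ 2α = 17.06°  →  valid

δ = 10.05°, valid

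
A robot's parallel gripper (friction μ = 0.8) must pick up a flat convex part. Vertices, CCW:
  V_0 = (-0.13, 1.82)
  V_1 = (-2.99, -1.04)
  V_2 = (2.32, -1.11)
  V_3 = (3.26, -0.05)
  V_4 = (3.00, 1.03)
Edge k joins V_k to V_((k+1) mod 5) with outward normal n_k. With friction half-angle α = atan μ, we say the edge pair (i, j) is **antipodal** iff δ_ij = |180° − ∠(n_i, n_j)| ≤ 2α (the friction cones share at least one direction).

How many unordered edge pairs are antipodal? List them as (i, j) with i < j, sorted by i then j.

α = atan 0.8 = 38.66°;  2α = 77.32°
n_0 = (-0.7071, +0.7071)
n_1 = (-0.0132, -0.9999)
n_2 = (+0.7482, -0.6635)
n_3 = (+0.9722, +0.2341)
n_4 = (+0.2447, +0.9696)
  (0,1): δ = 45.76°  ✓
  (0,2): δ = 3.43°  ✓
  (0,3): δ = 58.54°  ✓
  (0,4): δ = 120.83°  ·
  (1,2): δ = 130.81°  ·
  (1,3): δ = 75.71°  ✓
  (1,4): δ = 13.41°  ✓
  (2,3): δ = 124.90°  ·
  (2,4): δ = 62.60°  ✓
  (3,4): δ = 117.70°  ·
antipodal pairs: 6

count = 6; pairs: (0,1), (0,2), (0,3), (1,3), (1,4), (2,4)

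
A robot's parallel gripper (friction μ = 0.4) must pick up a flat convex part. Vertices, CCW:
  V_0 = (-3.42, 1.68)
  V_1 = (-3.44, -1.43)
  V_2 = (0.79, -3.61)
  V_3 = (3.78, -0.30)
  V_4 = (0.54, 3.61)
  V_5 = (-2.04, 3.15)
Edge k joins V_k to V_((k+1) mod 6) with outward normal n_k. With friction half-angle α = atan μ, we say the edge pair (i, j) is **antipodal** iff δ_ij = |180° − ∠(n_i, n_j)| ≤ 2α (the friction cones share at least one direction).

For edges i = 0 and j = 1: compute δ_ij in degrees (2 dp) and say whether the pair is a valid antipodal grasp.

δ = 116.90°, invalid

α = atan 0.4 = 21.80°;  2α = 43.60°
edge 0: e_0 = (-0.02, -3.11);  n_0 = (-1.0000, +0.0064)
edge 1: e_1 = (+4.23, -2.18);  n_1 = (-0.4581, -0.8889)
∠(n_0, n_1) = 63.10°
δ = |180° − 63.10°| = 116.90°
116.90° > 2α = 43.60°  →  invalid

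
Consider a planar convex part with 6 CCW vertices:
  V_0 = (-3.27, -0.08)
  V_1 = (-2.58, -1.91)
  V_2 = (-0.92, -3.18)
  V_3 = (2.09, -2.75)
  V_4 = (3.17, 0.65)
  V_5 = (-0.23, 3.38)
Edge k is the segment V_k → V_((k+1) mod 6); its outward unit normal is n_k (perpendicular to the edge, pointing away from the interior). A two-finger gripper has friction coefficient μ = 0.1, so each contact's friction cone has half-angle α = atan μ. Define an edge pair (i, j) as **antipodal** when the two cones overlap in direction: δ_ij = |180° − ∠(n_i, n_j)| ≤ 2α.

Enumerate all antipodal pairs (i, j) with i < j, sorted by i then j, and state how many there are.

count = 1; pairs: (1,4)

α = atan 0.1 = 5.71°;  2α = 11.42°
n_0 = (-0.9357, -0.3528)
n_1 = (-0.6076, -0.7942)
n_2 = (+0.1414, -0.9899)
n_3 = (+0.9531, -0.3027)
n_4 = (+0.6261, +0.7797)
n_5 = (-0.7512, +0.6600)
  (0,1): δ = 148.08°  ·
  (0,2): δ = 102.53°  ·
  (0,3): δ = 38.28°  ·
  (0,4): δ = 30.58°  ·
  (0,5): δ = 118.04°  ·
  (1,2): δ = 134.45°  ·
  (1,3): δ = 70.20°  ·
  (1,4): δ = 1.34°  ✓
  (1,5): δ = 86.12°  ·
  (2,3): δ = 115.75°  ·
  (2,4): δ = 46.89°  ·
  (2,5): δ = 40.57°  ·
  (3,4): δ = 111.14°  ·
  (3,5): δ = 23.68°  ·
  (4,5): δ = 92.54°  ·
antipodal pairs: 1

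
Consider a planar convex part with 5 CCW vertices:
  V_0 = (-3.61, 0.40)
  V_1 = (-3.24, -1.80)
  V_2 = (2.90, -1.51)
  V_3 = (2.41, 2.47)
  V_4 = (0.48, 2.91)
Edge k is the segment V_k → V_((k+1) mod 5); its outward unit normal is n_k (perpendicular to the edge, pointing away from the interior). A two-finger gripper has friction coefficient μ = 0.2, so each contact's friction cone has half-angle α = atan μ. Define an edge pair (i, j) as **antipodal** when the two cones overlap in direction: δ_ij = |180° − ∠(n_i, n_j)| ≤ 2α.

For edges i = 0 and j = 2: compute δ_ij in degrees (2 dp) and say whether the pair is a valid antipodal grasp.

α = atan 0.2 = 11.31°;  2α = 22.62°
edge 0: e_0 = (+0.37, -2.20);  n_0 = (-0.9862, -0.1659)
edge 2: e_2 = (-0.49, +3.98);  n_2 = (+0.9925, +0.1222)
∠(n_0, n_2) = 177.47°
δ = |180° − 177.47°| = 2.53°
2.53° ≤ 2α = 22.62°  →  valid

δ = 2.53°, valid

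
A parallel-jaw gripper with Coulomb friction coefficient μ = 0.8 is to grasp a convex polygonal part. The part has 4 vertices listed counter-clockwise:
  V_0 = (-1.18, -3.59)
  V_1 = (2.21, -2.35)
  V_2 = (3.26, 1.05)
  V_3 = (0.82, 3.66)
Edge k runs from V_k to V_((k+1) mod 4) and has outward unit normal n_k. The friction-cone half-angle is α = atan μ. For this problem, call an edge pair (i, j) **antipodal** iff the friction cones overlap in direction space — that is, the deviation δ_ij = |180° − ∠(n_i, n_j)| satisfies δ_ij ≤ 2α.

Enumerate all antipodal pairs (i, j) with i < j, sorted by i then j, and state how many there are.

count = 4; pairs: (0,2), (0,3), (1,3), (2,3)

α = atan 0.8 = 38.66°;  2α = 77.32°
n_0 = (+0.3435, -0.9391)
n_1 = (+0.9555, -0.2951)
n_2 = (+0.7305, +0.6829)
n_3 = (-0.9640, +0.2659)
  (0,1): δ = 127.25°  ·
  (0,2): δ = 67.02°  ✓
  (0,3): δ = 54.49°  ✓
  (1,2): δ = 119.77°  ·
  (1,3): δ = 1.74°  ✓
  (2,3): δ = 58.49°  ✓
antipodal pairs: 4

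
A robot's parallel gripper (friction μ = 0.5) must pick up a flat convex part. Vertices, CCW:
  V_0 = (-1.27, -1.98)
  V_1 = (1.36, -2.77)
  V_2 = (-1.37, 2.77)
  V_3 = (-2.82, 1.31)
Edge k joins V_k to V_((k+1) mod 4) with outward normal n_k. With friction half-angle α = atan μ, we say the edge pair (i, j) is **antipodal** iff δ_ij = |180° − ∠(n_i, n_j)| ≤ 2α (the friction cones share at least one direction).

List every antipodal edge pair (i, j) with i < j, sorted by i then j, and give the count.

count = 2; pairs: (0,1), (1,3)

α = atan 0.5 = 26.57°;  2α = 53.13°
n_0 = (-0.2877, -0.9577)
n_1 = (+0.8970, +0.4420)
n_2 = (-0.7095, +0.7047)
n_3 = (-0.9046, -0.4262)
  (0,1): δ = 47.05°  ✓
  (0,2): δ = 61.92°  ·
  (0,3): δ = 131.95°  ·
  (1,2): δ = 71.04°  ·
  (1,3): δ = 1.01°  ✓
  (2,3): δ = 109.97°  ·
antipodal pairs: 2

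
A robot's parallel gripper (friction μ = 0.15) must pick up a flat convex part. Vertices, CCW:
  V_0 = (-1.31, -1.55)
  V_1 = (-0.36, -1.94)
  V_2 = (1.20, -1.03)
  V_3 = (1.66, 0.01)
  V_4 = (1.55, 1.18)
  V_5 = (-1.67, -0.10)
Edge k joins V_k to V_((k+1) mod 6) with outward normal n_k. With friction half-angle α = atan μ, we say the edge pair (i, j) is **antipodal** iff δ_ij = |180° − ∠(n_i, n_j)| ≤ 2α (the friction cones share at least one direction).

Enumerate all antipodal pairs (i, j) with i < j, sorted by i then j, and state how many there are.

count = 2; pairs: (1,4), (3,5)

α = atan 0.15 = 8.53°;  2α = 17.06°
n_0 = (-0.3798, -0.9251)
n_1 = (+0.5039, -0.8638)
n_2 = (+0.9145, -0.4045)
n_3 = (+0.9956, +0.0936)
n_4 = (-0.3694, +0.9293)
n_5 = (-0.9705, -0.2410)
  (0,1): δ = 127.42°  ·
  (0,2): δ = 91.54°  ·
  (0,3): δ = 62.31°  ·
  (0,4): δ = 44.00°  ·
  (0,5): δ = 126.26°  ·
  (1,2): δ = 144.12°  ·
  (1,3): δ = 114.89°  ·
  (1,4): δ = 8.58°  ✓
  (1,5): δ = 73.69°  ·
  (2,3): δ = 150.77°  ·
  (2,4): δ = 44.46°  ·
  (2,5): δ = 37.80°  ·
  (3,4): δ = 73.69°  ·
  (3,5): δ = 8.57°  ✓
  (4,5): δ = 97.74°  ·
antipodal pairs: 2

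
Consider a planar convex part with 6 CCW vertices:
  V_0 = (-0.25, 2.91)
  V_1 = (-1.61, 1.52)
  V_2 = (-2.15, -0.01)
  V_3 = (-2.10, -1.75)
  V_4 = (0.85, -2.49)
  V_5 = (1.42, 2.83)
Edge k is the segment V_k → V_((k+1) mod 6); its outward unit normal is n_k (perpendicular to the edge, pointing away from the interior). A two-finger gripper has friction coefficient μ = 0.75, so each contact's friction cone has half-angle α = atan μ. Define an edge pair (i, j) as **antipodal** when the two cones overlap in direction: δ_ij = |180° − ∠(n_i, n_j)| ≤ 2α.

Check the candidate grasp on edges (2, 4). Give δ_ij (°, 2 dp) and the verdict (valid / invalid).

α = atan 0.75 = 36.87°;  2α = 73.74°
edge 2: e_2 = (+0.05, -1.74);  n_2 = (-0.9996, -0.0287)
edge 4: e_4 = (+0.57, +5.32);  n_4 = (+0.9943, -0.1065)
∠(n_2, n_4) = 172.24°
δ = |180° − 172.24°| = 7.76°
7.76° ≤ 2α = 73.74°  →  valid

δ = 7.76°, valid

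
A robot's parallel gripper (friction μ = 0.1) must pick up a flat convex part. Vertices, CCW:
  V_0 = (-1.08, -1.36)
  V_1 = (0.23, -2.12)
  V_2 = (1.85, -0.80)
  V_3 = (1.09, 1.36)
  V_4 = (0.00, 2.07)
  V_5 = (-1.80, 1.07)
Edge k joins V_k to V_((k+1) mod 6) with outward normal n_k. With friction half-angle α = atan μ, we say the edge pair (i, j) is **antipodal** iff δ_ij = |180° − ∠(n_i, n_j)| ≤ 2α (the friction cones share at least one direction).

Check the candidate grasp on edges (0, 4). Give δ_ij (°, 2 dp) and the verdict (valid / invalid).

α = atan 0.1 = 5.71°;  2α = 11.42°
edge 0: e_0 = (+1.31, -0.76);  n_0 = (-0.5018, -0.8650)
edge 4: e_4 = (-1.80, -1.00);  n_4 = (-0.4856, +0.8742)
∠(n_0, n_4) = 120.83°
δ = |180° − 120.83°| = 59.17°
59.17° > 2α = 11.42°  →  invalid

δ = 59.17°, invalid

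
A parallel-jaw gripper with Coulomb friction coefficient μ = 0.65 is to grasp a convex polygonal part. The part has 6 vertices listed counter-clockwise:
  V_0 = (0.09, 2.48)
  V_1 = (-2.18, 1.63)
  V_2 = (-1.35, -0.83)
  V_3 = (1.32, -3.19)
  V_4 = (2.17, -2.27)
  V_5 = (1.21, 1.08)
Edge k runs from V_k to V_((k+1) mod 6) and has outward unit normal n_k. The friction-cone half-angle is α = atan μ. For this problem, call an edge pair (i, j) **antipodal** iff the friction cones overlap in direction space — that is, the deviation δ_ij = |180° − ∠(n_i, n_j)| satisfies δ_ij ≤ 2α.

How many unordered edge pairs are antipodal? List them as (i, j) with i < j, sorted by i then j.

count = 7; pairs: (0,2), (0,3), (1,3), (1,4), (1,5), (2,4), (2,5)

α = atan 0.65 = 33.02°;  2α = 66.05°
n_0 = (-0.3507, +0.9365)
n_1 = (-0.9475, -0.3197)
n_2 = (-0.6623, -0.7493)
n_3 = (+0.7345, -0.6786)
n_4 = (+0.9613, +0.2755)
n_5 = (+0.7809, +0.6247)
  (0,1): δ = 91.88°  ·
  (0,2): δ = 62.00°  ✓
  (0,3): δ = 26.74°  ✓
  (0,4): δ = 85.46°  ·
  (0,5): δ = 108.13°  ·
  (1,2): δ = 150.12°  ·
  (1,3): δ = 61.38°  ✓
  (1,4): δ = 2.65°  ✓
  (1,5): δ = 20.02°  ✓
  (2,3): δ = 91.26°  ·
  (2,4): δ = 32.54°  ✓
  (2,5): δ = 9.87°  ✓
  (3,4): δ = 121.27°  ·
  (3,5): δ = 98.60°  ·
  (4,5): δ = 157.33°  ·
antipodal pairs: 7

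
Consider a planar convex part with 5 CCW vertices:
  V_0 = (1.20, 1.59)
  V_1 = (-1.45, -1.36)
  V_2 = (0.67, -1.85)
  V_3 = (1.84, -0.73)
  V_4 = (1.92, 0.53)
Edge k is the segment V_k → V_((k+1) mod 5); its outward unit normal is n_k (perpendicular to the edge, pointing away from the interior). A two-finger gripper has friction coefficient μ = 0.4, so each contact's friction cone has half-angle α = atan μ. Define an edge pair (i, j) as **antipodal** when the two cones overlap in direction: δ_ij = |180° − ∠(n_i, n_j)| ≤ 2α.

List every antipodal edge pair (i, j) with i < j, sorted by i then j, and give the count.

α = atan 0.4 = 21.80°;  2α = 43.60°
n_0 = (-0.7439, +0.6683)
n_1 = (-0.2252, -0.9743)
n_2 = (+0.6915, -0.7224)
n_3 = (+0.9980, -0.0634)
n_4 = (+0.8272, +0.5619)
  (0,1): δ = 61.08°  ·
  (0,2): δ = 4.32°  ✓
  (0,3): δ = 38.30°  ✓
  (0,4): δ = 76.12°  ·
  (1,2): δ = 123.24°  ·
  (1,3): δ = 80.62°  ·
  (1,4): δ = 42.80°  ✓
  (2,3): δ = 137.38°  ·
  (2,4): δ = 99.56°  ·
  (3,4): δ = 142.18°  ·
antipodal pairs: 3

count = 3; pairs: (0,2), (0,3), (1,4)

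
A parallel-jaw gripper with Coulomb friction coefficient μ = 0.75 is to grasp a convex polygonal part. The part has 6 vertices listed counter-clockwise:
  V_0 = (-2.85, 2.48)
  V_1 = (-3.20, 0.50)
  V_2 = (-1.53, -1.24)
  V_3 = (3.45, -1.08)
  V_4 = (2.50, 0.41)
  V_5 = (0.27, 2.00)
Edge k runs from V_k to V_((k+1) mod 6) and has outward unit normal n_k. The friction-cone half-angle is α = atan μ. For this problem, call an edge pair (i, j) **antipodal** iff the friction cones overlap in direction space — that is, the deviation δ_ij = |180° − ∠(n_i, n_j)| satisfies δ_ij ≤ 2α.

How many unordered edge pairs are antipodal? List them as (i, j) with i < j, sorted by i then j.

count = 8; pairs: (0,3), (0,4), (1,3), (1,4), (1,5), (2,3), (2,4), (2,5)

α = atan 0.75 = 36.87°;  2α = 73.74°
n_0 = (-0.9847, +0.1741)
n_1 = (-0.7215, -0.6924)
n_2 = (+0.0321, -0.9995)
n_3 = (+0.8432, +0.5376)
n_4 = (+0.5805, +0.8142)
n_5 = (+0.1521, +0.9884)
  (0,1): δ = 126.15°  ·
  (0,2): δ = 78.14°  ·
  (0,3): δ = 42.55°  ✓
  (0,4): δ = 64.54°  ✓
  (0,5): δ = 91.28°  ·
  (1,2): δ = 131.98°  ·
  (1,3): δ = 11.30°  ✓
  (1,4): δ = 10.69°  ✓
  (1,5): δ = 37.43°  ✓
  (2,3): δ = 59.32°  ✓
  (2,4): δ = 37.33°  ✓
  (2,5): δ = 10.59°  ✓
  (3,4): δ = 158.01°  ·
  (3,5): δ = 131.27°  ·
  (4,5): δ = 153.26°  ·
antipodal pairs: 8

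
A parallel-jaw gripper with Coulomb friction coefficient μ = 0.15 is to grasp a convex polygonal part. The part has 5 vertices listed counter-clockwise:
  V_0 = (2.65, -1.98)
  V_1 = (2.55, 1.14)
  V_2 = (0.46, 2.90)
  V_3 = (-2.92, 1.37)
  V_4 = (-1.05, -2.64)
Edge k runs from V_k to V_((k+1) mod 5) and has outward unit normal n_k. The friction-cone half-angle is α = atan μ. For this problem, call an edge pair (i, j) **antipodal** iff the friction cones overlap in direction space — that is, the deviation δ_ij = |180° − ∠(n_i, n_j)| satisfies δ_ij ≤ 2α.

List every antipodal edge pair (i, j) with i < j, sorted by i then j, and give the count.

count = 1; pairs: (2,4)

α = atan 0.15 = 8.53°;  2α = 17.06°
n_0 = (+0.9995, +0.0320)
n_1 = (+0.6441, +0.7649)
n_2 = (-0.4124, +0.9110)
n_3 = (-0.9063, -0.4226)
n_4 = (+0.1756, -0.9845)
  (0,1): δ = 131.94°  ·
  (0,2): δ = 67.48°  ·
  (0,3): δ = 23.17°  ·
  (0,4): δ = 98.28°  ·
  (1,2): δ = 115.54°  ·
  (1,3): δ = 24.90°  ·
  (1,4): δ = 50.21°  ·
  (2,3): δ = 89.35°  ·
  (2,4): δ = 14.24°  ✓
  (3,4): δ = 104.89°  ·
antipodal pairs: 1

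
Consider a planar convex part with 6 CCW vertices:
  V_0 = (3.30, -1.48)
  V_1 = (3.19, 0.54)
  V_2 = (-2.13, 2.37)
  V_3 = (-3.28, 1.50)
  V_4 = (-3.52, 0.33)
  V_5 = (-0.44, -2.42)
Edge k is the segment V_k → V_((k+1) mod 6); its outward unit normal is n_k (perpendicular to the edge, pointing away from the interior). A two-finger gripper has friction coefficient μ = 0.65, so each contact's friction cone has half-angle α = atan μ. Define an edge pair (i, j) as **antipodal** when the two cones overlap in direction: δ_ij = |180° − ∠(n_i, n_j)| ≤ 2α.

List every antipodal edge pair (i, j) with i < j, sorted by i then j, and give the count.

count = 7; pairs: (0,2), (0,3), (0,4), (1,4), (1,5), (2,5), (3,5)

α = atan 0.65 = 33.02°;  2α = 66.05°
n_0 = (+0.9985, +0.0544)
n_1 = (+0.3253, +0.9456)
n_2 = (-0.6033, +0.7975)
n_3 = (-0.9796, +0.2009)
n_4 = (-0.6660, -0.7459)
n_5 = (+0.2438, -0.9698)
  (0,1): δ = 112.10°  ·
  (0,2): δ = 56.01°  ✓
  (0,3): δ = 14.71°  ✓
  (0,4): δ = 45.12°  ✓
  (0,5): δ = 100.99°  ·
  (1,2): δ = 123.91°  ·
  (1,3): δ = 82.61°  ·
  (1,4): δ = 22.78°  ✓
  (1,5): δ = 33.09°  ✓
  (2,3): δ = 138.70°  ·
  (2,4): δ = 78.87°  ·
  (2,5): δ = 23.00°  ✓
  (3,4): δ = 120.17°  ·
  (3,5): δ = 64.30°  ✓
  (4,5): δ = 124.13°  ·
antipodal pairs: 7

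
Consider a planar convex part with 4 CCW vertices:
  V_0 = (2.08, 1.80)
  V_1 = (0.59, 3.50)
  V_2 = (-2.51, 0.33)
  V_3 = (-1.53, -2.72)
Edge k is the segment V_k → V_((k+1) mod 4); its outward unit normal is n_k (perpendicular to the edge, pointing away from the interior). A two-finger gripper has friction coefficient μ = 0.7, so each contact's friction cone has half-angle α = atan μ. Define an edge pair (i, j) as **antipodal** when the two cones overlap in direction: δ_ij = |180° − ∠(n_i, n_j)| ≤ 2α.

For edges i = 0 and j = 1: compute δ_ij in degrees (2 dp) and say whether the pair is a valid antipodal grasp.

α = atan 0.7 = 34.99°;  2α = 69.98°
edge 0: e_0 = (-1.49, +1.70);  n_0 = (+0.7520, +0.6591)
edge 1: e_1 = (-3.10, -3.17);  n_1 = (-0.7150, +0.6992)
∠(n_0, n_1) = 94.41°
δ = |180° − 94.41°| = 85.59°
85.59° > 2α = 69.98°  →  invalid

δ = 85.59°, invalid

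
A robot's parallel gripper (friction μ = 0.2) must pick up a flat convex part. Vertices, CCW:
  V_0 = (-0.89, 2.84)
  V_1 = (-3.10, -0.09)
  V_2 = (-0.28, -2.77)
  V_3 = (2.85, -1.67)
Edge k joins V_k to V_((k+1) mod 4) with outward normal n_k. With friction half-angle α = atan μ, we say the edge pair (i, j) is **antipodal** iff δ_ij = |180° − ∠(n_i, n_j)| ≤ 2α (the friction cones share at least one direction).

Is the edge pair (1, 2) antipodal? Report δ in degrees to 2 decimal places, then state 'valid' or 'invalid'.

α = atan 0.2 = 11.31°;  2α = 22.62°
edge 1: e_1 = (+2.82, -2.68);  n_1 = (-0.6889, -0.7249)
edge 2: e_2 = (+3.13, +1.10);  n_2 = (+0.3316, -0.9434)
∠(n_1, n_2) = 62.91°
δ = |180° − 62.91°| = 117.09°
117.09° > 2α = 22.62°  →  invalid

δ = 117.09°, invalid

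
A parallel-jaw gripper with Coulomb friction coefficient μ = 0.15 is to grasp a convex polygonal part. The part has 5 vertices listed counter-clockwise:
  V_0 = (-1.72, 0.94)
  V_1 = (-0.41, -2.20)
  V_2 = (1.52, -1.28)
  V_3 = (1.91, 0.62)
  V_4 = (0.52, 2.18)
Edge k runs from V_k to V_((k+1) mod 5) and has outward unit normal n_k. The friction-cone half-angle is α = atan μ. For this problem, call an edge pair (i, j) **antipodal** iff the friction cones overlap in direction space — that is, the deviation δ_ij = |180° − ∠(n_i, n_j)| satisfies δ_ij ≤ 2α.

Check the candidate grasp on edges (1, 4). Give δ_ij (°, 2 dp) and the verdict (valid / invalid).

δ = 3.48°, valid

α = atan 0.15 = 8.53°;  2α = 17.06°
edge 1: e_1 = (+1.93, +0.92);  n_1 = (+0.4303, -0.9027)
edge 4: e_4 = (-2.24, -1.24);  n_4 = (-0.4843, +0.8749)
∠(n_1, n_4) = 176.52°
δ = |180° − 176.52°| = 3.48°
3.48° ≤ 2α = 17.06°  →  valid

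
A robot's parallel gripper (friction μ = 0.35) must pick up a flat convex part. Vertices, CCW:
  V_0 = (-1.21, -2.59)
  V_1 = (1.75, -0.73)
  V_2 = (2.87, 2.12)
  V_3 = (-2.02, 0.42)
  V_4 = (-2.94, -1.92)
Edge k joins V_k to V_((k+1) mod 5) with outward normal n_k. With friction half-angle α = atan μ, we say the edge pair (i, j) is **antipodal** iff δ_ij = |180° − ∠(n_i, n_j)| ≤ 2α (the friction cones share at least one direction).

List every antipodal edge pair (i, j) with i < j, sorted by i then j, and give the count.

α = atan 0.35 = 19.29°;  2α = 38.58°
n_0 = (+0.5321, -0.8467)
n_1 = (+0.9307, -0.3658)
n_2 = (-0.3284, +0.9445)
n_3 = (-0.9307, +0.3659)
n_4 = (-0.3611, -0.9325)
  (0,1): δ = 143.60°  ·
  (0,2): δ = 12.97°  ✓
  (0,3): δ = 36.39°  ✓
  (0,4): δ = 126.69°  ·
  (1,2): δ = 49.38°  ·
  (1,3): δ = 0.01°  ✓
  (1,4): δ = 90.28°  ·
  (2,3): δ = 130.63°  ·
  (2,4): δ = 40.34°  ·
  (3,4): δ = 89.71°  ·
antipodal pairs: 3

count = 3; pairs: (0,2), (0,3), (1,3)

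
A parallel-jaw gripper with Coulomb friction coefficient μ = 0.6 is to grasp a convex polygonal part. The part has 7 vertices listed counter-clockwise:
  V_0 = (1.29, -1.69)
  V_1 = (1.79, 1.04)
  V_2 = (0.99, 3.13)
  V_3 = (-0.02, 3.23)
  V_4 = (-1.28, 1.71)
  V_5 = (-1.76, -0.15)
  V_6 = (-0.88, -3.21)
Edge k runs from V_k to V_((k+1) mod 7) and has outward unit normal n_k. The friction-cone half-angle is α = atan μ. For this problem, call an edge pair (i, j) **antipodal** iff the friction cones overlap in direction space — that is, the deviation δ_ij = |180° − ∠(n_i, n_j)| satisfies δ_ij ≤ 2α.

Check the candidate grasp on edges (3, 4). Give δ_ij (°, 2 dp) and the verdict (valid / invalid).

α = atan 0.6 = 30.96°;  2α = 61.93°
edge 3: e_3 = (-1.26, -1.52);  n_3 = (-0.7699, +0.6382)
edge 4: e_4 = (-0.48, -1.86);  n_4 = (-0.9683, +0.2499)
∠(n_3, n_4) = 25.19°
δ = |180° − 25.19°| = 154.81°
154.81° > 2α = 61.93°  →  invalid

δ = 154.81°, invalid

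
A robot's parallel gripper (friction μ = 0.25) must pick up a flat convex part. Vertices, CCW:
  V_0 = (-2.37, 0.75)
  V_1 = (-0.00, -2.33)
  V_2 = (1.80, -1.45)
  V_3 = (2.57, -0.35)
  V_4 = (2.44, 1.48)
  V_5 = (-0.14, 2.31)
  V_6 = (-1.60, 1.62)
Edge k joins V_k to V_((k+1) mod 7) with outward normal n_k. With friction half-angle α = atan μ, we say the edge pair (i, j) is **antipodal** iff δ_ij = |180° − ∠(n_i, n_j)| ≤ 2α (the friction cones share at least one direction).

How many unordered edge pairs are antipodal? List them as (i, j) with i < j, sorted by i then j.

count = 3; pairs: (1,5), (1,6), (2,6)

α = atan 0.25 = 14.04°;  2α = 28.07°
n_0 = (-0.7925, -0.6098)
n_1 = (+0.4392, -0.8984)
n_2 = (+0.8192, -0.5735)
n_3 = (+0.9975, +0.0709)
n_4 = (+0.3062, +0.9520)
n_5 = (-0.4273, +0.9041)
n_6 = (-0.7488, +0.6628)
  (0,1): δ = 101.52°  ·
  (0,2): δ = 72.57°  ·
  (0,3): δ = 33.51°  ·
  (0,4): δ = 34.59°  ·
  (0,5): δ = 77.72°  ·
  (0,6): δ = 100.91°  ·
  (1,2): δ = 151.05°  ·
  (1,3): δ = 111.99°  ·
  (1,4): δ = 43.89°  ·
  (1,5): δ = 0.76°  ✓
  (1,6): δ = 22.44°  ✓
  (2,3): δ = 140.94°  ·
  (2,4): δ = 72.84°  ·
  (2,5): δ = 29.71°  ·
  (2,6): δ = 6.52°  ✓
  (3,4): δ = 111.90°  ·
  (3,5): δ = 68.77°  ·
  (3,6): δ = 45.57°  ·
  (4,5): δ = 136.87°  ·
  (4,6): δ = 113.68°  ·
  (5,6): δ = 156.81°  ·
antipodal pairs: 3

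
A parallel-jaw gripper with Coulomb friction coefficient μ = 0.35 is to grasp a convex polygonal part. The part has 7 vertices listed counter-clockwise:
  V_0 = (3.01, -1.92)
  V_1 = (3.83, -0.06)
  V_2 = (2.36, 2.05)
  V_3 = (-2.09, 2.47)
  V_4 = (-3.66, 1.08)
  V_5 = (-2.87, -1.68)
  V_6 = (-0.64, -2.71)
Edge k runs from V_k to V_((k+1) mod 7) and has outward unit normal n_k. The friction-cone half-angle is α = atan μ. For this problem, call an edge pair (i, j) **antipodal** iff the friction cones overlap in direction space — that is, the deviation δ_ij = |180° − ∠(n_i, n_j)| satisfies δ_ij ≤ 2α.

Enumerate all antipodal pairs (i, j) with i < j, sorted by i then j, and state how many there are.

count = 6; pairs: (0,3), (1,4), (1,5), (2,5), (2,6), (3,6)

α = atan 0.35 = 19.29°;  2α = 38.58°
n_0 = (+0.9150, -0.4034)
n_1 = (+0.8205, +0.5716)
n_2 = (+0.0940, +0.9956)
n_3 = (-0.6629, +0.7487)
n_4 = (-0.9614, -0.2752)
n_5 = (-0.4193, -0.9078)
n_6 = (+0.2115, -0.9774)
  (0,1): δ = 121.34°  ·
  (0,2): δ = 71.60°  ·
  (0,3): δ = 24.69°  ✓
  (0,4): δ = 39.76°  ·
  (0,5): δ = 89.00°  ·
  (0,6): δ = 126.00°  ·
  (1,2): δ = 130.26°  ·
  (1,3): δ = 83.34°  ·
  (1,4): δ = 18.89°  ✓
  (1,5): δ = 30.34°  ✓
  (1,6): δ = 67.35°  ·
  (2,3): δ = 133.09°  ·
  (2,4): δ = 68.64°  ·
  (2,5): δ = 19.40°  ✓
  (2,6): δ = 17.60°  ✓
  (3,4): δ = 115.55°  ·
  (3,5): δ = 66.31°  ·
  (3,6): δ = 29.31°  ✓
  (4,5): δ = 130.76°  ·
  (4,6): δ = 93.76°  ·
  (5,6): δ = 143.00°  ·
antipodal pairs: 6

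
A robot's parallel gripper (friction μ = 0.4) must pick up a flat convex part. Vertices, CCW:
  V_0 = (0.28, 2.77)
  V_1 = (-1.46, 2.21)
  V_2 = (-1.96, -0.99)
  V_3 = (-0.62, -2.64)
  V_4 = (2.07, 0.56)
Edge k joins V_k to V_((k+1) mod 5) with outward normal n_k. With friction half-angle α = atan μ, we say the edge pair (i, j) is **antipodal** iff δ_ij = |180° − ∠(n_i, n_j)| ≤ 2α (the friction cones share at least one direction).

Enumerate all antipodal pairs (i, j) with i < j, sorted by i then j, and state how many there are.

α = atan 0.4 = 21.80°;  2α = 43.60°
n_0 = (-0.3064, +0.9519)
n_1 = (-0.9880, +0.1544)
n_2 = (-0.7763, -0.6304)
n_3 = (+0.7655, -0.6435)
n_4 = (+0.7771, +0.6294)
  (0,1): δ = 116.72°  ·
  (0,2): δ = 68.76°  ·
  (0,3): δ = 32.11°  ✓
  (0,4): δ = 111.17°  ·
  (1,2): δ = 132.04°  ·
  (1,3): δ = 31.17°  ✓
  (1,4): δ = 47.89°  ·
  (2,3): δ = 79.13°  ·
  (2,4): δ = 0.07°  ✓
  (3,4): δ = 100.94°  ·
antipodal pairs: 3

count = 3; pairs: (0,3), (1,3), (2,4)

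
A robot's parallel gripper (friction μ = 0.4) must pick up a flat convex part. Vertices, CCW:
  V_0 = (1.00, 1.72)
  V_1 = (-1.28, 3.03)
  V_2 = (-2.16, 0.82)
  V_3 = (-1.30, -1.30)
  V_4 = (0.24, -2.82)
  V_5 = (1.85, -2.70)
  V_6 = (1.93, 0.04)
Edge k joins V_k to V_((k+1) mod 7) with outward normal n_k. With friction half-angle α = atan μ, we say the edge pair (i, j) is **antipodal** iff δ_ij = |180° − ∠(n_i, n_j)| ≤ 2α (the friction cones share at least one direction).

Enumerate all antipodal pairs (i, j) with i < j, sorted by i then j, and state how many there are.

α = atan 0.4 = 21.80°;  2α = 43.60°
n_0 = (+0.4982, +0.8671)
n_1 = (-0.9291, +0.3699)
n_2 = (-0.9267, -0.3759)
n_3 = (-0.7025, -0.7117)
n_4 = (+0.0743, -0.9972)
n_5 = (+0.9996, -0.0292)
n_6 = (+0.8749, +0.4843)
  (0,1): δ = 81.83°  ·
  (0,2): δ = 38.04°  ✓
  (0,3): δ = 14.75°  ✓
  (0,4): δ = 34.14°  ✓
  (0,5): δ = 118.21°  ·
  (0,6): δ = 148.85°  ·
  (1,2): δ = 136.21°  ·
  (1,3): δ = 112.91°  ·
  (1,4): δ = 64.03°  ·
  (1,5): δ = 20.04°  ✓
  (1,6): δ = 50.68°  ·
  (2,3): δ = 156.71°  ·
  (2,4): δ = 107.82°  ·
  (2,5): δ = 23.75°  ✓
  (2,6): δ = 6.89°  ✓
  (3,4): δ = 131.11°  ·
  (3,5): δ = 47.05°  ·
  (3,6): δ = 16.41°  ✓
  (4,5): δ = 95.94°  ·
  (4,6): δ = 65.29°  ·
  (5,6): δ = 149.36°  ·
antipodal pairs: 7

count = 7; pairs: (0,2), (0,3), (0,4), (1,5), (2,5), (2,6), (3,6)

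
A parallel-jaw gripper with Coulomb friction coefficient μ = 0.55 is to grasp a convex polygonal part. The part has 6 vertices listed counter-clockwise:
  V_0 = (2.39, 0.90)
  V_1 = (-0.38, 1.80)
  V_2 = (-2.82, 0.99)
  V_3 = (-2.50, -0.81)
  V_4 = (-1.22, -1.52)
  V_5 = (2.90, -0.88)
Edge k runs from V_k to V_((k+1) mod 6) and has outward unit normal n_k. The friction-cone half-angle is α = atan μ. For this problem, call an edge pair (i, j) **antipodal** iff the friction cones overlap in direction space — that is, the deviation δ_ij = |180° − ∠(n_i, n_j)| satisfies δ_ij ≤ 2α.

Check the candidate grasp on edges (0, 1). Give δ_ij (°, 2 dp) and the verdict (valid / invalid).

δ = 143.64°, invalid

α = atan 0.55 = 28.81°;  2α = 57.62°
edge 0: e_0 = (-2.77, +0.90);  n_0 = (+0.3090, +0.9511)
edge 1: e_1 = (-2.44, -0.81);  n_1 = (-0.3151, +0.9491)
∠(n_0, n_1) = 36.36°
δ = |180° − 36.36°| = 143.64°
143.64° > 2α = 57.62°  →  invalid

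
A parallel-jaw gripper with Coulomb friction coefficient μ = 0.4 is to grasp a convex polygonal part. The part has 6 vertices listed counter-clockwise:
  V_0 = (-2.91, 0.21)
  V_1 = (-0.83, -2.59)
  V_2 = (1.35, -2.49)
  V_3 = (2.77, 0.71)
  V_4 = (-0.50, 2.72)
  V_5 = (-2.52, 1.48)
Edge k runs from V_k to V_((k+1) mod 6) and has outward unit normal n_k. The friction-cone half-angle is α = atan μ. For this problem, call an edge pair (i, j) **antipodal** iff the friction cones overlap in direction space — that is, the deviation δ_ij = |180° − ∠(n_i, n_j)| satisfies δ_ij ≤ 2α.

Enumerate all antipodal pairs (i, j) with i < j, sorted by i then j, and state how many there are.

α = atan 0.4 = 21.80°;  2α = 43.60°
n_0 = (-0.8027, -0.5963)
n_1 = (+0.0458, -0.9989)
n_2 = (+0.9140, -0.4056)
n_3 = (+0.5237, +0.8519)
n_4 = (-0.5232, +0.8522)
n_5 = (-0.9559, +0.2936)
  (0,1): δ = 123.98°  ·
  (0,2): δ = 60.54°  ·
  (0,3): δ = 21.81°  ✓
  (0,4): δ = 84.94°  ·
  (0,5): δ = 126.32°  ·
  (1,2): δ = 116.56°  ·
  (1,3): δ = 34.20°  ✓
  (1,4): δ = 28.92°  ✓
  (1,5): δ = 70.30°  ·
  (2,3): δ = 97.65°  ·
  (2,4): δ = 34.53°  ✓
  (2,5): δ = 6.86°  ✓
  (3,4): δ = 116.88°  ·
  (3,5): δ = 75.49°  ·
  (4,5): δ = 138.62°  ·
antipodal pairs: 5

count = 5; pairs: (0,3), (1,3), (1,4), (2,4), (2,5)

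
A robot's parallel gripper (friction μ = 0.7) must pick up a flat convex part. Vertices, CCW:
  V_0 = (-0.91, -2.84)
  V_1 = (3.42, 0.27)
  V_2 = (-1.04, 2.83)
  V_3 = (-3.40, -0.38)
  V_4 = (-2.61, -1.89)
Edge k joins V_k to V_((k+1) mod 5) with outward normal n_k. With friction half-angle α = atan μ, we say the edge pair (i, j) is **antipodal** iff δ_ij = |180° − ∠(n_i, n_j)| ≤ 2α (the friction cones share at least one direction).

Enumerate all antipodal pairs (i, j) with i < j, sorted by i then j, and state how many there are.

count = 4; pairs: (0,1), (0,2), (1,3), (1,4)

α = atan 0.7 = 34.99°;  2α = 69.98°
n_0 = (+0.5834, -0.8122)
n_1 = (+0.4978, +0.8673)
n_2 = (-0.8057, +0.5923)
n_3 = (-0.8861, -0.4636)
n_4 = (-0.4878, -0.8729)
  (0,1): δ = 65.54°  ✓
  (0,2): δ = 17.99°  ✓
  (0,3): δ = 81.93°  ·
  (0,4): δ = 115.11°  ·
  (1,2): δ = 96.47°  ·
  (1,3): δ = 32.53°  ✓
  (1,4): δ = 0.66°  ✓
  (2,3): δ = 116.06°  ·
  (2,4): δ = 82.87°  ·
  (3,4): δ = 146.82°  ·
antipodal pairs: 4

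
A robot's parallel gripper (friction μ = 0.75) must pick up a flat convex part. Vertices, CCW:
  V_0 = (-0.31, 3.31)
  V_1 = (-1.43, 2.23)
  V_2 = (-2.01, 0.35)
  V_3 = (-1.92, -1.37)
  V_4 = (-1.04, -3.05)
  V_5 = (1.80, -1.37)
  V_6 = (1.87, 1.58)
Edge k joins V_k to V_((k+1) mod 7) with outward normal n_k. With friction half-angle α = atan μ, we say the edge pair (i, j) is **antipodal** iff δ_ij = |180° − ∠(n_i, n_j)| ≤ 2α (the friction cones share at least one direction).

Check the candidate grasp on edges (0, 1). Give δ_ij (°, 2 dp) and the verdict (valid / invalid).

δ = 151.10°, invalid

α = atan 0.75 = 36.87°;  2α = 73.74°
edge 0: e_0 = (-1.12, -1.08);  n_0 = (-0.6941, +0.7198)
edge 1: e_1 = (-0.58, -1.88);  n_1 = (-0.9556, +0.2948)
∠(n_0, n_1) = 28.90°
δ = |180° − 28.90°| = 151.10°
151.10° > 2α = 73.74°  →  invalid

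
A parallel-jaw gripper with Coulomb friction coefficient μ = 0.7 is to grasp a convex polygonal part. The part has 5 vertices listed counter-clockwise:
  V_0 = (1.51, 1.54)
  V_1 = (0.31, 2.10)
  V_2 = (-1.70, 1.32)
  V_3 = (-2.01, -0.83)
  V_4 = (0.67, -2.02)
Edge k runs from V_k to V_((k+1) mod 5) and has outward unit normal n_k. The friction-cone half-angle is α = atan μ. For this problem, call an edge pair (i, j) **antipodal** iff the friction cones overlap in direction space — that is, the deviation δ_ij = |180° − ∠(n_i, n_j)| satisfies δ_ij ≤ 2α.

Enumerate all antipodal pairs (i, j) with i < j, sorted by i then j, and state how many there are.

α = atan 0.7 = 34.99°;  2α = 69.98°
n_0 = (+0.4229, +0.9062)
n_1 = (-0.3618, +0.9323)
n_2 = (-0.9898, +0.1427)
n_3 = (-0.4058, -0.9140)
n_4 = (+0.9733, -0.2296)
  (0,1): δ = 133.77°  ·
  (0,2): δ = 73.19°  ·
  (0,3): δ = 1.07°  ✓
  (0,4): δ = 101.74°  ·
  (1,2): δ = 119.41°  ·
  (1,3): δ = 45.15°  ✓
  (1,4): δ = 55.51°  ✓
  (2,3): δ = 105.74°  ·
  (2,4): δ = 5.07°  ✓
  (3,4): δ = 79.33°  ·
antipodal pairs: 4

count = 4; pairs: (0,3), (1,3), (1,4), (2,4)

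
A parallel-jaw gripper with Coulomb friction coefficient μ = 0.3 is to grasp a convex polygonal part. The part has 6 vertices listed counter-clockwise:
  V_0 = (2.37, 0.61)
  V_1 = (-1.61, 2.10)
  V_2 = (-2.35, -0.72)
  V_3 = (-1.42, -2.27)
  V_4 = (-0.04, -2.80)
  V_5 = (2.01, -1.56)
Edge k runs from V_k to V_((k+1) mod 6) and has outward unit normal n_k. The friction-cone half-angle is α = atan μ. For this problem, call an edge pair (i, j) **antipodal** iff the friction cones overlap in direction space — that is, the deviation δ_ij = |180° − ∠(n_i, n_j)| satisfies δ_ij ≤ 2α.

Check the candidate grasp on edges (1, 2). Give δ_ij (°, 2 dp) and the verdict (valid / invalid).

α = atan 0.3 = 16.70°;  2α = 33.40°
edge 1: e_1 = (-0.74, -2.82);  n_1 = (-0.9673, +0.2538)
edge 2: e_2 = (+0.93, -1.55);  n_2 = (-0.8575, -0.5145)
∠(n_1, n_2) = 45.67°
δ = |180° − 45.67°| = 134.33°
134.33° > 2α = 33.40°  →  invalid

δ = 134.33°, invalid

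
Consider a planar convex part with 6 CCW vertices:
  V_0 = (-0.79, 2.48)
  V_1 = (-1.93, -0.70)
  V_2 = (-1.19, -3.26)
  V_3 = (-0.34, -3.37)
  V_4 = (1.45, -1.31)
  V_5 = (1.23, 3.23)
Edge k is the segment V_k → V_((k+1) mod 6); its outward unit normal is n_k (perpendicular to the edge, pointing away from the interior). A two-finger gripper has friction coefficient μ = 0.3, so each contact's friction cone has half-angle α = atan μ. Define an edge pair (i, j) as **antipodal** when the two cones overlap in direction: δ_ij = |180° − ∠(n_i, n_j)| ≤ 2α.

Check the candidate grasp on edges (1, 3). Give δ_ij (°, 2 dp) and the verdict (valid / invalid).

α = atan 0.3 = 16.70°;  2α = 33.40°
edge 1: e_1 = (+0.74, -2.56);  n_1 = (-0.9607, -0.2777)
edge 3: e_3 = (+1.79, +2.06);  n_3 = (+0.7548, -0.6559)
∠(n_1, n_3) = 122.89°
δ = |180° − 122.89°| = 57.11°
57.11° > 2α = 33.40°  →  invalid

δ = 57.11°, invalid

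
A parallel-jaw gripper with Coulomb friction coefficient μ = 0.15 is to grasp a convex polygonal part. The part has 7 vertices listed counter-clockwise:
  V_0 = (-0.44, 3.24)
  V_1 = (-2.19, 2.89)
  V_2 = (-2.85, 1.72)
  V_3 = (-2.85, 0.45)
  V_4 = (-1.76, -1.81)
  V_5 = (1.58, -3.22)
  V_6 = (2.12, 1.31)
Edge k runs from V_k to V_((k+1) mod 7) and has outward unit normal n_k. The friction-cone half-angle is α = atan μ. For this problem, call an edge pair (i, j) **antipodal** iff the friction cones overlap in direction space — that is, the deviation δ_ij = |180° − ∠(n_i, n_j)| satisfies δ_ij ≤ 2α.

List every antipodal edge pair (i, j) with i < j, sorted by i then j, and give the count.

α = atan 0.15 = 8.53°;  2α = 17.06°
n_0 = (-0.1961, +0.9806)
n_1 = (-0.8710, +0.4913)
n_2 = (-1.0000, -0.0000)
n_3 = (-0.9007, -0.4344)
n_4 = (-0.3889, -0.9213)
n_5 = (+0.9930, -0.1184)
n_6 = (+0.6020, +0.7985)
  (0,1): δ = 130.74°  ·
  (0,2): δ = 101.31°  ·
  (0,3): δ = 75.56°  ·
  (0,4): δ = 34.20°  ·
  (0,5): δ = 71.89°  ·
  (0,6): δ = 131.68°  ·
  (1,2): δ = 150.57°  ·
  (1,3): δ = 124.82°  ·
  (1,4): δ = 83.46°  ·
  (1,5): δ = 22.63°  ·
  (1,6): δ = 82.41°  ·
  (2,3): δ = 154.25°  ·
  (2,4): δ = 112.89°  ·
  (2,5): δ = 6.80°  ✓
  (2,6): δ = 52.99°  ·
  (3,4): δ = 138.64°  ·
  (3,5): δ = 32.55°  ·
  (3,6): δ = 27.24°  ·
  (4,5): δ = 73.91°  ·
  (4,6): δ = 14.13°  ✓
  (5,6): δ = 120.21°  ·
antipodal pairs: 2

count = 2; pairs: (2,5), (4,6)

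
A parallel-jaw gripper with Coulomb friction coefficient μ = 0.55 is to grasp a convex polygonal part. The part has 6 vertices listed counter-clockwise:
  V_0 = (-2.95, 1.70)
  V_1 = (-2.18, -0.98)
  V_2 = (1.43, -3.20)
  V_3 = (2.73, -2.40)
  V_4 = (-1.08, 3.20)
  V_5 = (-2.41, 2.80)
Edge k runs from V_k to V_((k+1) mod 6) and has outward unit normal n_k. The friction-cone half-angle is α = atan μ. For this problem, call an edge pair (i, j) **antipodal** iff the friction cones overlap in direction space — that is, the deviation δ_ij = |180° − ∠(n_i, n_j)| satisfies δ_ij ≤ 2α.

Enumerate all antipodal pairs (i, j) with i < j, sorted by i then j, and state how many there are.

α = atan 0.55 = 28.81°;  2α = 57.62°
n_0 = (-0.9611, -0.2761)
n_1 = (-0.5238, -0.8518)
n_2 = (+0.5241, -0.8517)
n_3 = (+0.8268, +0.5625)
n_4 = (-0.2880, +0.9576)
n_5 = (-0.8977, +0.4407)
  (0,1): δ = 137.62°  ·
  (0,2): δ = 74.42°  ·
  (0,3): δ = 18.20°  ✓
  (0,4): δ = 90.71°  ·
  (0,5): δ = 137.82°  ·
  (1,2): δ = 116.80°  ·
  (1,3): δ = 24.18°  ✓
  (1,4): δ = 48.33°  ✓
  (1,5): δ = 95.44°  ·
  (2,3): δ = 87.38°  ·
  (2,4): δ = 14.87°  ✓
  (2,5): δ = 32.25°  ✓
  (3,4): δ = 107.49°  ·
  (3,5): δ = 60.38°  ·
  (4,5): δ = 132.89°  ·
antipodal pairs: 5

count = 5; pairs: (0,3), (1,3), (1,4), (2,4), (2,5)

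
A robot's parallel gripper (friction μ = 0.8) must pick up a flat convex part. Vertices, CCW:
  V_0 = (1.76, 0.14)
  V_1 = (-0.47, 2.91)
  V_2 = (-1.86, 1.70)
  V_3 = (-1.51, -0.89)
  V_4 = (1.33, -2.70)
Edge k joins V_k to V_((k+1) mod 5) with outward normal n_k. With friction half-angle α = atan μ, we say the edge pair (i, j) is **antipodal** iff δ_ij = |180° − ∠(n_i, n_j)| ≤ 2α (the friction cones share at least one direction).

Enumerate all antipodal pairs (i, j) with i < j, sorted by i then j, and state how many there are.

count = 6; pairs: (0,2), (0,3), (1,3), (1,4), (2,4), (3,4)

α = atan 0.8 = 38.66°;  2α = 77.32°
n_0 = (+0.7789, +0.6271)
n_1 = (-0.6566, +0.7543)
n_2 = (-0.9910, -0.1339)
n_3 = (-0.5375, -0.8433)
n_4 = (+0.9887, -0.1497)
  (0,1): δ = 87.80°  ·
  (0,2): δ = 31.14°  ✓
  (0,3): δ = 18.65°  ✓
  (0,4): δ = 132.55°  ·
  (1,2): δ = 123.34°  ·
  (1,3): δ = 73.55°  ✓
  (1,4): δ = 40.35°  ✓
  (2,3): δ = 130.21°  ·
  (2,4): δ = 16.31°  ✓
  (3,4): δ = 66.10°  ✓
antipodal pairs: 6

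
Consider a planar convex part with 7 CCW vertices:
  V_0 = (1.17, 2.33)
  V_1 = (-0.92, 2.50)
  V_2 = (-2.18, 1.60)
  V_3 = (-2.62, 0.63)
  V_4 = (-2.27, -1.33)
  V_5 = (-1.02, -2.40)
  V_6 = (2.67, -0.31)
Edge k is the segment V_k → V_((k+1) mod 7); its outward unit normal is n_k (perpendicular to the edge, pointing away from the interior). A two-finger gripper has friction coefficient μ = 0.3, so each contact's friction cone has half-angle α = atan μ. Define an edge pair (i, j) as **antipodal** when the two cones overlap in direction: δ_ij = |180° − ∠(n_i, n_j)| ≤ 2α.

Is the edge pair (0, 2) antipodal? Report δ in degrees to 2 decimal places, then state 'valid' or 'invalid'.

α = atan 0.3 = 16.70°;  2α = 33.40°
edge 0: e_0 = (-2.09, +0.17);  n_0 = (+0.0811, +0.9967)
edge 2: e_2 = (-0.44, -0.97);  n_2 = (-0.9107, +0.4131)
∠(n_0, n_2) = 70.25°
δ = |180° − 70.25°| = 109.75°
109.75° > 2α = 33.40°  →  invalid

δ = 109.75°, invalid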